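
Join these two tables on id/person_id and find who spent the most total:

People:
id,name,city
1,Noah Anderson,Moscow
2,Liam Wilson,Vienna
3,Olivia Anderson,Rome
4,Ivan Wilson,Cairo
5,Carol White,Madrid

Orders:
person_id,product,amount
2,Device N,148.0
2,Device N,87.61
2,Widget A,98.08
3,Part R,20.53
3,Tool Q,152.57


Join on: people.id = orders.person_id

Joined rows:
  Liam Wilson (Vienna) bought Device N for $148.0
  Liam Wilson (Vienna) bought Device N for $87.61
  Liam Wilson (Vienna) bought Widget A for $98.08
  Olivia Anderson (Rome) bought Part R for $20.53
  Olivia Anderson (Rome) bought Tool Q for $152.57

Total per person:
  Liam Wilson: $333.69
  Olivia Anderson: $173.10

Top spender: Liam Wilson ($333.69)

Liam Wilson ($333.69)


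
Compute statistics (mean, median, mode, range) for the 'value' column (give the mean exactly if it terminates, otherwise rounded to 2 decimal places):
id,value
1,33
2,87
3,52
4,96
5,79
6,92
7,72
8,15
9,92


Data: [33, 87, 52, 96, 79, 92, 72, 15, 92]
Count: 9
Sum: 618
Mean: 618/9 ≈ 68.67 (rounded to 2 decimal places)
Sorted: [15, 33, 52, 72, 79, 87, 92, 92, 96]
Median: 79.0
Mode: 92 (2 times)
Range: 96 - 15 = 81
Min: 15, Max: 96

mean≈68.67, median=79.0, mode=92, range=81


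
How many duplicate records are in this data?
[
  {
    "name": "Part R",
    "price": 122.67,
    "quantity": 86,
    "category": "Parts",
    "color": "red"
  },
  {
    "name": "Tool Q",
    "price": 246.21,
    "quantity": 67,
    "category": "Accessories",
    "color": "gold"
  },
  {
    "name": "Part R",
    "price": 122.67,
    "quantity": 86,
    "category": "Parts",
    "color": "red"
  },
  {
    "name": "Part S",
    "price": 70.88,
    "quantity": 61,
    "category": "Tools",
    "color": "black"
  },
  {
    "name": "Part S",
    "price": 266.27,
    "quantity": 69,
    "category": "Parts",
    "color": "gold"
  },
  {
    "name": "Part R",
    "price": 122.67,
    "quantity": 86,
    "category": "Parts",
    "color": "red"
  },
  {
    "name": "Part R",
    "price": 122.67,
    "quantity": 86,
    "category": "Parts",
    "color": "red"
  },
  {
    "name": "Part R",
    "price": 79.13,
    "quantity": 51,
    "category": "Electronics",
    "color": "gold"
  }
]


Checking 8 records for duplicates:

  Row 1: Part R ($122.67, qty 86)
  Row 2: Tool Q ($246.21, qty 67)
  Row 3: Part R ($122.67, qty 86) <-- DUPLICATE
  Row 4: Part S ($70.88, qty 61)
  Row 5: Part S ($266.27, qty 69)
  Row 6: Part R ($122.67, qty 86) <-- DUPLICATE
  Row 7: Part R ($122.67, qty 86) <-- DUPLICATE
  Row 8: Part R ($79.13, qty 51)

Duplicates found: 3
Unique records: 5

3 duplicates, 5 unique


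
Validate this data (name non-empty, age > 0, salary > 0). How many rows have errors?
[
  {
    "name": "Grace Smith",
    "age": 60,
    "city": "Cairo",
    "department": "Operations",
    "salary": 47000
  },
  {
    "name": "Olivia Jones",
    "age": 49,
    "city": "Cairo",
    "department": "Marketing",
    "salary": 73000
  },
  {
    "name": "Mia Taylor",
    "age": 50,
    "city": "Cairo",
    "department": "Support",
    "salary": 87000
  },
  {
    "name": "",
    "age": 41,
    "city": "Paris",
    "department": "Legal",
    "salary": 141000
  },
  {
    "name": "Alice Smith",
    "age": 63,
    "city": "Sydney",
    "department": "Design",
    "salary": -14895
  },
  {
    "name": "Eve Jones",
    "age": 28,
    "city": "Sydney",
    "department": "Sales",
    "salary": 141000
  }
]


Validating 6 records:
Rules: name non-empty, age > 0, salary > 0

  Row 1 (Grace Smith): OK
  Row 2 (Olivia Jones): OK
  Row 3 (Mia Taylor): OK
  Row 4 (???): empty name
  Row 5 (Alice Smith): negative salary: -14895
  Row 6 (Eve Jones): OK

Total errors: 2

2 errors


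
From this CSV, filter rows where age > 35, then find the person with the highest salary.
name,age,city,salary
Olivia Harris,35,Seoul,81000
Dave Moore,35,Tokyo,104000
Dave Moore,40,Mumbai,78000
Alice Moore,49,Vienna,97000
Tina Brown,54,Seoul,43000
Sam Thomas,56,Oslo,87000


Filter: age > 35
Sort by: salary (descending)

Filtered records (4):
  Alice Moore, age 49, salary $97000
  Sam Thomas, age 56, salary $87000
  Dave Moore, age 40, salary $78000
  Tina Brown, age 54, salary $43000

Highest salary: Alice Moore ($97000)

Alice Moore


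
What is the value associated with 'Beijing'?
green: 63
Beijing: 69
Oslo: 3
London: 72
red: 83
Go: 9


Looking up key 'Beijing'
Value: 69

69


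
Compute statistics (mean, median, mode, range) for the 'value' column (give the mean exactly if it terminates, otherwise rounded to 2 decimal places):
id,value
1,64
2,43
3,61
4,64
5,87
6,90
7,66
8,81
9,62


Data: [64, 43, 61, 64, 87, 90, 66, 81, 62]
Count: 9
Sum: 618
Mean: 618/9 ≈ 68.67 (rounded to 2 decimal places)
Sorted: [43, 61, 62, 64, 64, 66, 81, 87, 90]
Median: 64.0
Mode: 64 (2 times)
Range: 90 - 43 = 47
Min: 43, Max: 90

mean≈68.67, median=64.0, mode=64, range=47


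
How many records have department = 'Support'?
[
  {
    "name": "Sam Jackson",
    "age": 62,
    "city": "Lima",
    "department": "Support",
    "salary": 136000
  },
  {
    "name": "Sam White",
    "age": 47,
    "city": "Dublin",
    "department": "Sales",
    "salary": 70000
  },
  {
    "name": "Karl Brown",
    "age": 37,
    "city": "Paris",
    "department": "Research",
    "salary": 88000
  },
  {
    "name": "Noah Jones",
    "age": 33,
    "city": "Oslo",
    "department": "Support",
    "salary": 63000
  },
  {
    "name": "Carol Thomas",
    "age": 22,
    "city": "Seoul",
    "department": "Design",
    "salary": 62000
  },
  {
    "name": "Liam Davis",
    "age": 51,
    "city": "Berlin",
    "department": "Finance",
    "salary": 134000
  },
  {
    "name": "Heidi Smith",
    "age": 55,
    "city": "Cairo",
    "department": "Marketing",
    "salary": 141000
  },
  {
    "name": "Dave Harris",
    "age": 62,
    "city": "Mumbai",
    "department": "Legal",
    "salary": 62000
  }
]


Data: 8 records
Condition: department = 'Support'

Checking each record:
  Sam Jackson: Support MATCH
  Sam White: Sales
  Karl Brown: Research
  Noah Jones: Support MATCH
  Carol Thomas: Design
  Liam Davis: Finance
  Heidi Smith: Marketing
  Dave Harris: Legal

Count: 2

2


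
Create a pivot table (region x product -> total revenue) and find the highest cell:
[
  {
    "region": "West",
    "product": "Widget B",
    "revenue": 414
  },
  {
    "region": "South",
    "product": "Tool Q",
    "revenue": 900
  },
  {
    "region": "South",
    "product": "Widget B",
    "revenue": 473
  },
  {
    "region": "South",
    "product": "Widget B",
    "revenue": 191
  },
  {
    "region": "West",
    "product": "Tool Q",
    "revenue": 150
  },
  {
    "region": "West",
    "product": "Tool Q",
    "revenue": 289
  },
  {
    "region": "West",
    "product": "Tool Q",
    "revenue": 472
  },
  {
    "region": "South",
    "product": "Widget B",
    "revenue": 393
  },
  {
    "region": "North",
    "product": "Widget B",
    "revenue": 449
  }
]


Pivot: region (rows) x product (columns) -> total revenue

     Tool Q        Widget B    
North            0           449  
South          900          1057  
West           911           414  

Highest: South / Widget B = $1057

South / Widget B = $1057


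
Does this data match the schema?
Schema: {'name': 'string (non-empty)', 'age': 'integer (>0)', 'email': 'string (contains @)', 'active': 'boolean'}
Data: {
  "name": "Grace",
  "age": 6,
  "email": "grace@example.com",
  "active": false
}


Validating each field against schema:
  name: OK (non-empty string)
  age: OK (positive integer)
  email: OK (string with @)
  active: OK (boolean)

Result: VALID

VALID


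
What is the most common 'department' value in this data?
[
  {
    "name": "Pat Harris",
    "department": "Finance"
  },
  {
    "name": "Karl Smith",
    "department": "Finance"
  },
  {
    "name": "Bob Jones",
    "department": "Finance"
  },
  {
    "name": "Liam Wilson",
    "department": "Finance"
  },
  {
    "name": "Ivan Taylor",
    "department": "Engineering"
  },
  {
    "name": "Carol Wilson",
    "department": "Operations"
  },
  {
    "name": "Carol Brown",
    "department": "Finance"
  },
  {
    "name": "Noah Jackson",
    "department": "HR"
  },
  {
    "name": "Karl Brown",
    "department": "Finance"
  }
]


Counting 'department' values across 9 records:

  Finance: 6 ######
  Engineering: 1 #
  Operations: 1 #
  HR: 1 #

Most common: Finance (6 times)

Finance (6 times)


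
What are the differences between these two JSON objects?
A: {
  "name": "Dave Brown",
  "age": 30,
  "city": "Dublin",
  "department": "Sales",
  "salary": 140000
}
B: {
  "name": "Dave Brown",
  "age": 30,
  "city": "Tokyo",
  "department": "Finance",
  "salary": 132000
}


Comparing each field (in key order):
  name: same
  age: same
  city: DIFFERENT
  department: DIFFERENT
  salary: DIFFERENT
Differences:
  city: Dublin -> Tokyo
  department: Sales -> Finance
  salary: 140000 -> 132000

3 field(s) changed

3 changes: city, department, salary


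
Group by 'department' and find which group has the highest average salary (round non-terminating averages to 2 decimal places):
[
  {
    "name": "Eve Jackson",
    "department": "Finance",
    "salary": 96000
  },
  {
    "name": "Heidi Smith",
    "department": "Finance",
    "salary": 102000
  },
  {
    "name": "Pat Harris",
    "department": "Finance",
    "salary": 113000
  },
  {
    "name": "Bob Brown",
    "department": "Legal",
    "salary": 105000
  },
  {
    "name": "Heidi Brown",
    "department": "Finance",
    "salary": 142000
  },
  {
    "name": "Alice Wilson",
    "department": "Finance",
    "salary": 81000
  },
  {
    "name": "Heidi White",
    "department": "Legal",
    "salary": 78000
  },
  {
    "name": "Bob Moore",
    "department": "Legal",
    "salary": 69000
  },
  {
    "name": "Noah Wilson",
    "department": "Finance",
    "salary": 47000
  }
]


Group by: department

Groups:
  Finance: 6 people, avg salary = 581000/6 ≈ $96833.33
  Legal: 3 people, avg salary = 252000/3 = $84000

Highest average salary: Finance (≈$96833.33)

Finance (≈$96833.33)


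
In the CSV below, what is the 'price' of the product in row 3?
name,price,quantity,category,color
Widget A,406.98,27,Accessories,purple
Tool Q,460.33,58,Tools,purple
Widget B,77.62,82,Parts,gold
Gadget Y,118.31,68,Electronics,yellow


Query: Row 3 ('Widget B'), column 'price'
Value: 77.62

77.62


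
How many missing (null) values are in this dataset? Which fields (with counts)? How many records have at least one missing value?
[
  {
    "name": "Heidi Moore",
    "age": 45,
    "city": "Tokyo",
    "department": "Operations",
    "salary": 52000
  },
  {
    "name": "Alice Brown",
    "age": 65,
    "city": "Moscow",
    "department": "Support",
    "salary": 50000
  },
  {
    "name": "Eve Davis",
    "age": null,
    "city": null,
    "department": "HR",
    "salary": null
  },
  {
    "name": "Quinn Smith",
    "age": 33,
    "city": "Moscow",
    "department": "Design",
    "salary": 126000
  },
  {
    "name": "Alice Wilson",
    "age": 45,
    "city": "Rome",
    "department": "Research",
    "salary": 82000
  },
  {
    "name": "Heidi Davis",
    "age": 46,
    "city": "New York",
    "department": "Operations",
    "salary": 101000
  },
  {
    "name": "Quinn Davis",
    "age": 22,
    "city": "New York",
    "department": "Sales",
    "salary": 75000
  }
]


Checking for missing (null) values in 7 records:

  Heidi Moore: complete
  Alice Brown: complete
  Eve Davis: age, city, salary
  Quinn Smith: complete
  Alice Wilson: complete
  Heidi Davis: complete
  Quinn Davis: complete

Per field:
  name: 0 missing
  age: 1 missing
  city: 1 missing
  department: 0 missing
  salary: 1 missing

Total missing values: 3
Records with any missing: 1

3 missing values (age: 1, city: 1, salary: 1); 1 incomplete records


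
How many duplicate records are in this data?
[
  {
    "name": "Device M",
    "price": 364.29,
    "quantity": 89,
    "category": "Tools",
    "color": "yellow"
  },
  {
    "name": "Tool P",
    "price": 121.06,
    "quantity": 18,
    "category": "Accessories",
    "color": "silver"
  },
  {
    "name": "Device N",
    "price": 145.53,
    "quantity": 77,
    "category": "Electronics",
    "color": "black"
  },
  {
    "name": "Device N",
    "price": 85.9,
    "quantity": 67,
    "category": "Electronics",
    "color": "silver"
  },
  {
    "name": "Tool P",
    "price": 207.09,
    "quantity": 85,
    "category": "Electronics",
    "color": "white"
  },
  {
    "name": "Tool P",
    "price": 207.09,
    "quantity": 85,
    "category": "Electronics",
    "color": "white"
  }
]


Checking 6 records for duplicates:

  Row 1: Device M ($364.29, qty 89)
  Row 2: Tool P ($121.06, qty 18)
  Row 3: Device N ($145.53, qty 77)
  Row 4: Device N ($85.9, qty 67)
  Row 5: Tool P ($207.09, qty 85)
  Row 6: Tool P ($207.09, qty 85) <-- DUPLICATE

Duplicates found: 1
Unique records: 5

1 duplicates, 5 unique


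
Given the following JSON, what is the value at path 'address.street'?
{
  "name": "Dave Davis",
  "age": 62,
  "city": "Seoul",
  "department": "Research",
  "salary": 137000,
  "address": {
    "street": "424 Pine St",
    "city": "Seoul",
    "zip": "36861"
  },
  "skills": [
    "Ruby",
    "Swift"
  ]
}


Query: address.street
Path: address -> street
Value: 424 Pine St

424 Pine St


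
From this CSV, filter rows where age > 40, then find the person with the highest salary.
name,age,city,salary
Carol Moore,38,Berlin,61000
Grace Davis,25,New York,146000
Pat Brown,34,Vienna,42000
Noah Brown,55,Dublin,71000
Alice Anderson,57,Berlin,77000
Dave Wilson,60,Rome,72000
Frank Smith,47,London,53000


Filter: age > 40
Sort by: salary (descending)

Filtered records (4):
  Alice Anderson, age 57, salary $77000
  Dave Wilson, age 60, salary $72000
  Noah Brown, age 55, salary $71000
  Frank Smith, age 47, salary $53000

Highest salary: Alice Anderson ($77000)

Alice Anderson


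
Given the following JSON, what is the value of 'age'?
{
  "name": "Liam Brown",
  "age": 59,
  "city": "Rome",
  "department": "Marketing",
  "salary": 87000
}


Looking up field 'age'
Value: 59

59


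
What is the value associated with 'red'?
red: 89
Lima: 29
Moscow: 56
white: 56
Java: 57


Looking up key 'red'
Value: 89

89


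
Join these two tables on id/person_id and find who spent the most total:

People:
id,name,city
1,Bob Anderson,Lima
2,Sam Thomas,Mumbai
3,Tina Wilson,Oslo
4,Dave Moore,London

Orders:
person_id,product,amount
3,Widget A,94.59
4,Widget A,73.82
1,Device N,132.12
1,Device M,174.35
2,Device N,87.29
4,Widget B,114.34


Join on: people.id = orders.person_id

Joined rows:
  Tina Wilson (Oslo) bought Widget A for $94.59
  Dave Moore (London) bought Widget A for $73.82
  Bob Anderson (Lima) bought Device N for $132.12
  Bob Anderson (Lima) bought Device M for $174.35
  Sam Thomas (Mumbai) bought Device N for $87.29
  Dave Moore (London) bought Widget B for $114.34

Total per person:
  Bob Anderson: $306.47
  Dave Moore: $188.16
  Tina Wilson: $94.59
  Sam Thomas: $87.29

Top spender: Bob Anderson ($306.47)

Bob Anderson ($306.47)


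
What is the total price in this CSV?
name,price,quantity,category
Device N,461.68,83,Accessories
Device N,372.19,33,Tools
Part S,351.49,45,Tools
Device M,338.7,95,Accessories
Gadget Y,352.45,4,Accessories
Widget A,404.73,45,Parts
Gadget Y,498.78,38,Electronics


Computing total price:
Values: [461.68, 372.19, 351.49, 338.7, 352.45, 404.73, 498.78]
Sum = 2780.02

2780.02


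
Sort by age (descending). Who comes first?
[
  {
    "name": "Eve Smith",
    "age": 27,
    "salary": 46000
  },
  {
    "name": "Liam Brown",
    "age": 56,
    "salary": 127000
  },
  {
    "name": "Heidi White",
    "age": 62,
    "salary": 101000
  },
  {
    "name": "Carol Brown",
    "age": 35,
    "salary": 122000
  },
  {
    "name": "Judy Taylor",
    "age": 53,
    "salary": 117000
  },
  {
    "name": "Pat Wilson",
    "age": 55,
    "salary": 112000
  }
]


Sort by: age (descending)

Sorted order:
  1. Heidi White (age = 62)
  2. Liam Brown (age = 56)
  3. Pat Wilson (age = 55)
  4. Judy Taylor (age = 53)
  5. Carol Brown (age = 35)
  6. Eve Smith (age = 27)

First: Heidi White

Heidi White


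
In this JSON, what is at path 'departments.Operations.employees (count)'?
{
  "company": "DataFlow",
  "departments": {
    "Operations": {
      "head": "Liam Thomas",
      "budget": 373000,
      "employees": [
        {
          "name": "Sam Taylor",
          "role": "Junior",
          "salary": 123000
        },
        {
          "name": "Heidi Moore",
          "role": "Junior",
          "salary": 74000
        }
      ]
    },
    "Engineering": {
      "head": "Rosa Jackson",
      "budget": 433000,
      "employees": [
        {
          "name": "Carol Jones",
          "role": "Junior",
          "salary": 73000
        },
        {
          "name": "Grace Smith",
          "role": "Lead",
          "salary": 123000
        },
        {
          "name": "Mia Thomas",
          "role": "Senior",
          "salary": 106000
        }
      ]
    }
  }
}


Path: departments.Operations.employees (count)

Navigate:
  -> departments
  -> Operations
  -> employees (array, length 2)

2


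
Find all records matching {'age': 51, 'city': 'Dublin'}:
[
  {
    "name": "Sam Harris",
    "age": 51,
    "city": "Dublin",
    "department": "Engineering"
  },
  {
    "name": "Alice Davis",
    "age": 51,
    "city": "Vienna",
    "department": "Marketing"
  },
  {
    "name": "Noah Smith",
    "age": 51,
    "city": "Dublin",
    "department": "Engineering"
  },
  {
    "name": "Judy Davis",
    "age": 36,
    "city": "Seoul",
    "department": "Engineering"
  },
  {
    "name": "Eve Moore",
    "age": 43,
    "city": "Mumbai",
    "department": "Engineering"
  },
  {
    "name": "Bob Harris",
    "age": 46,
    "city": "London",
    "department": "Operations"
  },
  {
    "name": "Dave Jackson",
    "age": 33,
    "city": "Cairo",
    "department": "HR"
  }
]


Search criteria: {'age': 51, 'city': 'Dublin'}

Checking 7 records:
  Sam Harris: {age: 51, city: Dublin} <-- MATCH
  Alice Davis: {age: 51, city: Vienna}
  Noah Smith: {age: 51, city: Dublin} <-- MATCH
  Judy Davis: {age: 36, city: Seoul}
  Eve Moore: {age: 43, city: Mumbai}
  Bob Harris: {age: 46, city: London}
  Dave Jackson: {age: 33, city: Cairo}

Matches: ["Sam Harris", "Noah Smith"]

["Sam Harris", "Noah Smith"]


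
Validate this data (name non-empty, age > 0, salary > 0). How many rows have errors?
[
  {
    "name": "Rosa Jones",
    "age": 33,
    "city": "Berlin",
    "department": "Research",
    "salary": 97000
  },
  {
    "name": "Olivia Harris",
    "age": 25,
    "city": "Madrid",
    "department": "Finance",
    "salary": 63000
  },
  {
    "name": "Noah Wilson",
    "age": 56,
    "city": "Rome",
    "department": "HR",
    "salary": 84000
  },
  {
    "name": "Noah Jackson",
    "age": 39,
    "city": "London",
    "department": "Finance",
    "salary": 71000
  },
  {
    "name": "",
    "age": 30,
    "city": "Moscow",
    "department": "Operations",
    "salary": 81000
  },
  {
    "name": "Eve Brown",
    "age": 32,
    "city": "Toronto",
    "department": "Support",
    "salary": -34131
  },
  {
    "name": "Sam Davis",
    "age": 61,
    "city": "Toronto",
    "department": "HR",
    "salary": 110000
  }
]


Validating 7 records:
Rules: name non-empty, age > 0, salary > 0

  Row 1 (Rosa Jones): OK
  Row 2 (Olivia Harris): OK
  Row 3 (Noah Wilson): OK
  Row 4 (Noah Jackson): OK
  Row 5 (???): empty name
  Row 6 (Eve Brown): negative salary: -34131
  Row 7 (Sam Davis): OK

Total errors: 2

2 errors


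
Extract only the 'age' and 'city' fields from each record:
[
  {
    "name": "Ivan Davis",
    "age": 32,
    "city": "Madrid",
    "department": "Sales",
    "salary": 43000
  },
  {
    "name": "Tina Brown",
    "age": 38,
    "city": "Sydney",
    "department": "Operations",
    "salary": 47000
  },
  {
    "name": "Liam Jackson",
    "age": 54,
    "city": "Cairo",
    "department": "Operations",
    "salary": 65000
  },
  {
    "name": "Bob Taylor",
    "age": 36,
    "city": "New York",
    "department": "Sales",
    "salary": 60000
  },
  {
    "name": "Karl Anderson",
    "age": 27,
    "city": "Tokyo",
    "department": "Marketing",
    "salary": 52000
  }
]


Original: 5 records with fields: name, age, city, department, salary
Keep: ['age', 'city']
Drop: ['name', 'department', 'salary']
Result: 5 records, 2 fields each

[
  {
    "age": 32,
    "city": "Madrid"
  },
  {
    "age": 38,
    "city": "Sydney"
  },
  {
    "age": 54,
    "city": "Cairo"
  },
  {
    "age": 36,
    "city": "New York"
  },
  {
    "age": 27,
    "city": "Tokyo"
  }
]


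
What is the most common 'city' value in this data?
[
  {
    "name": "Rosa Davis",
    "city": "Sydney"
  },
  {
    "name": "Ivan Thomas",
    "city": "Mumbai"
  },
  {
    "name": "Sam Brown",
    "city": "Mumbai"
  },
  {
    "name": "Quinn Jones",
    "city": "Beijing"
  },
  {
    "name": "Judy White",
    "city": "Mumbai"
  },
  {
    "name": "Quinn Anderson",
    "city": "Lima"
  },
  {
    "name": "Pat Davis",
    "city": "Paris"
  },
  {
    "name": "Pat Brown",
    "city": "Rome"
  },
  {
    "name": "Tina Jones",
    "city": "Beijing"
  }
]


Counting 'city' values across 9 records:

  Mumbai: 3 ###
  Beijing: 2 ##
  Sydney: 1 #
  Lima: 1 #
  Paris: 1 #
  Rome: 1 #

Most common: Mumbai (3 times)

Mumbai (3 times)


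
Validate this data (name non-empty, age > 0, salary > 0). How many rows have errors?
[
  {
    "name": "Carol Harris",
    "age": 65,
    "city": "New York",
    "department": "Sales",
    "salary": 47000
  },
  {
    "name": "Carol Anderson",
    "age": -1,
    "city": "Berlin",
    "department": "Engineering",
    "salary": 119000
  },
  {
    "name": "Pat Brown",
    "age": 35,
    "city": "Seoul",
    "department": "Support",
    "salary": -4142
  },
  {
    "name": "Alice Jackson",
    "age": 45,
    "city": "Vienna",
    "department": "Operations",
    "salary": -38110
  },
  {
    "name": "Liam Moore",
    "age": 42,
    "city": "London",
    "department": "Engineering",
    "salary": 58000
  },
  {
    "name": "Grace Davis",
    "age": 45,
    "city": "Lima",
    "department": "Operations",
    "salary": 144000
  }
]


Validating 6 records:
Rules: name non-empty, age > 0, salary > 0

  Row 1 (Carol Harris): OK
  Row 2 (Carol Anderson): negative age: -1
  Row 3 (Pat Brown): negative salary: -4142
  Row 4 (Alice Jackson): negative salary: -38110
  Row 5 (Liam Moore): OK
  Row 6 (Grace Davis): OK

Total errors: 3

3 errors


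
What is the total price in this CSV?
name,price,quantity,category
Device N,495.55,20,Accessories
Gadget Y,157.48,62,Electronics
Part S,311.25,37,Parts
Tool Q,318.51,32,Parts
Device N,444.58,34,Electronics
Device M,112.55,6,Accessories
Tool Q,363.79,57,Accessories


Computing total price:
Values: [495.55, 157.48, 311.25, 318.51, 444.58, 112.55, 363.79]
Sum = 2203.71

2203.71


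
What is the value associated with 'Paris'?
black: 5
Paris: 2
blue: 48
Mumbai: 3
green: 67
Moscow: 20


Looking up key 'Paris'
Value: 2

2


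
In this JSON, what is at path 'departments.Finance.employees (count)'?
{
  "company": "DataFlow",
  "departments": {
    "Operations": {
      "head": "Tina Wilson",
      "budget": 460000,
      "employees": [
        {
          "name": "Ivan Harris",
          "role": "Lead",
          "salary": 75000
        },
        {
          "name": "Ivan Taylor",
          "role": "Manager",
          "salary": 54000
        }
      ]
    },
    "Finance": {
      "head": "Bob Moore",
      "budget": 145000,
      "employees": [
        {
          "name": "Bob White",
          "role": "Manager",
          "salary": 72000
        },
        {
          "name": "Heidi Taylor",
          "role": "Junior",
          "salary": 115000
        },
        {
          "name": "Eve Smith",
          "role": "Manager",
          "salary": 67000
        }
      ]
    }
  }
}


Path: departments.Finance.employees (count)

Navigate:
  -> departments
  -> Finance
  -> employees (array, length 3)

3


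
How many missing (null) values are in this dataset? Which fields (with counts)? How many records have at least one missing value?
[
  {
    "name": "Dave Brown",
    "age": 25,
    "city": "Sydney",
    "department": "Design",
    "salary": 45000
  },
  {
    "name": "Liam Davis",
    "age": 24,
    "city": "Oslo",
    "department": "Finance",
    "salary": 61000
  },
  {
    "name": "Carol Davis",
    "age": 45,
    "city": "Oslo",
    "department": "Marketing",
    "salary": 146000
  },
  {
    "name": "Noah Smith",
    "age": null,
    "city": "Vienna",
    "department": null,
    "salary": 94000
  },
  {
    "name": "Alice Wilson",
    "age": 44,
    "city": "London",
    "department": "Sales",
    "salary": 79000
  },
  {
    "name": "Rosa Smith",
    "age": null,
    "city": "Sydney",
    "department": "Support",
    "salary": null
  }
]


Checking for missing (null) values in 6 records:

  Dave Brown: complete
  Liam Davis: complete
  Carol Davis: complete
  Noah Smith: age, department
  Alice Wilson: complete
  Rosa Smith: age, salary

Per field:
  name: 0 missing
  age: 2 missing
  city: 0 missing
  department: 1 missing
  salary: 1 missing

Total missing values: 4
Records with any missing: 2

4 missing values (age: 2, department: 1, salary: 1); 2 incomplete records


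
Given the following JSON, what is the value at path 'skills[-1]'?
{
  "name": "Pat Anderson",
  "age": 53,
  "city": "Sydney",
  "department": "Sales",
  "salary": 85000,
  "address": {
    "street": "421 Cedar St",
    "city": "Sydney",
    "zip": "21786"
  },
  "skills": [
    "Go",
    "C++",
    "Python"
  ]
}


Query: skills[-1]
Path: skills -> last element
Value: Python

Python


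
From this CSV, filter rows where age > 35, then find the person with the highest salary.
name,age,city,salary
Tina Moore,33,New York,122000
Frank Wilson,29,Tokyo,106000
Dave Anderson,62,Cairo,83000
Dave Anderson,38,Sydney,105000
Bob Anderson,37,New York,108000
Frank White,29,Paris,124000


Filter: age > 35
Sort by: salary (descending)

Filtered records (3):
  Bob Anderson, age 37, salary $108000
  Dave Anderson, age 38, salary $105000
  Dave Anderson, age 62, salary $83000

Highest salary: Bob Anderson ($108000)

Bob Anderson


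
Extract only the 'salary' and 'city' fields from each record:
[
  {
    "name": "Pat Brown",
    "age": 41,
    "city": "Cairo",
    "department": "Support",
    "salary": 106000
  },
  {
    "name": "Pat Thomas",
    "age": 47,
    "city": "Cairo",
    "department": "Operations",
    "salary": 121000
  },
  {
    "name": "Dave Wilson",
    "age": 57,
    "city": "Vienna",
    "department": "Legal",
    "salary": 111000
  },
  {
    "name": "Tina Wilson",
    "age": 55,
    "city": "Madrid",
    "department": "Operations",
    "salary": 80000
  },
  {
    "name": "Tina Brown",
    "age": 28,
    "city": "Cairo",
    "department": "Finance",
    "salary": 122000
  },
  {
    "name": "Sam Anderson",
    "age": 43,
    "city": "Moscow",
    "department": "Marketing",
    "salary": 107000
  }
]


Original: 6 records with fields: name, age, city, department, salary
Keep: ['salary', 'city']
Drop: ['name', 'age', 'department']
Result: 6 records, 2 fields each

[
  {
    "salary": 106000,
    "city": "Cairo"
  },
  {
    "salary": 121000,
    "city": "Cairo"
  },
  {
    "salary": 111000,
    "city": "Vienna"
  },
  {
    "salary": 80000,
    "city": "Madrid"
  },
  {
    "salary": 122000,
    "city": "Cairo"
  },
  {
    "salary": 107000,
    "city": "Moscow"
  }
]


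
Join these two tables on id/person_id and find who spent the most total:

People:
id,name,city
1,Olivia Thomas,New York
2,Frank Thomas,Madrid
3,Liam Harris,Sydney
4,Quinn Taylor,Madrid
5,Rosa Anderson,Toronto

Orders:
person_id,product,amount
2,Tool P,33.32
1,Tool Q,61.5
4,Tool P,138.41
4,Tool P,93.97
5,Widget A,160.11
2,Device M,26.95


Join on: people.id = orders.person_id

Joined rows:
  Frank Thomas (Madrid) bought Tool P for $33.32
  Olivia Thomas (New York) bought Tool Q for $61.5
  Quinn Taylor (Madrid) bought Tool P for $138.41
  Quinn Taylor (Madrid) bought Tool P for $93.97
  Rosa Anderson (Toronto) bought Widget A for $160.11
  Frank Thomas (Madrid) bought Device M for $26.95

Total per person:
  Quinn Taylor: $232.38
  Rosa Anderson: $160.11
  Olivia Thomas: $61.50
  Frank Thomas: $60.27

Top spender: Quinn Taylor ($232.38)

Quinn Taylor ($232.38)


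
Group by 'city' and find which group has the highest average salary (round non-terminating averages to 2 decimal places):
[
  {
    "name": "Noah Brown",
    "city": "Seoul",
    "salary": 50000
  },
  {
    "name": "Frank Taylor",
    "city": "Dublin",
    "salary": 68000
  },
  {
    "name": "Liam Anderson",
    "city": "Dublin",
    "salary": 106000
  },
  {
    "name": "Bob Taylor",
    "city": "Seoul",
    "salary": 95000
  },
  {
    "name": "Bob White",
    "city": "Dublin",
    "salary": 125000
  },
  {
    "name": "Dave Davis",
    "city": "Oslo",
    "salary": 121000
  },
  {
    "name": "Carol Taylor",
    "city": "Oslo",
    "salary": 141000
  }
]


Group by: city

Groups:
  Dublin: 3 people, avg salary = 299000/3 ≈ $99666.67
  Oslo: 2 people, avg salary = 262000/2 = $131000
  Seoul: 2 people, avg salary = 145000/2 = $72500

Highest average salary: Oslo ($131000)

Oslo ($131000)


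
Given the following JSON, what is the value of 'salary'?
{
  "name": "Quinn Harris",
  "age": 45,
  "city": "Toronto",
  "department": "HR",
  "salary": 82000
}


Looking up field 'salary'
Value: 82000

82000


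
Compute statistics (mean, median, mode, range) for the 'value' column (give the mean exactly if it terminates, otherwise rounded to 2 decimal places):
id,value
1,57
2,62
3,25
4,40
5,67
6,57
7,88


Data: [57, 62, 25, 40, 67, 57, 88]
Count: 7
Sum: 396
Mean: 396/7 ≈ 56.57 (rounded to 2 decimal places)
Sorted: [25, 40, 57, 57, 62, 67, 88]
Median: 57.0
Mode: 57 (2 times)
Range: 88 - 25 = 63
Min: 25, Max: 88

mean≈56.57, median=57.0, mode=57, range=63


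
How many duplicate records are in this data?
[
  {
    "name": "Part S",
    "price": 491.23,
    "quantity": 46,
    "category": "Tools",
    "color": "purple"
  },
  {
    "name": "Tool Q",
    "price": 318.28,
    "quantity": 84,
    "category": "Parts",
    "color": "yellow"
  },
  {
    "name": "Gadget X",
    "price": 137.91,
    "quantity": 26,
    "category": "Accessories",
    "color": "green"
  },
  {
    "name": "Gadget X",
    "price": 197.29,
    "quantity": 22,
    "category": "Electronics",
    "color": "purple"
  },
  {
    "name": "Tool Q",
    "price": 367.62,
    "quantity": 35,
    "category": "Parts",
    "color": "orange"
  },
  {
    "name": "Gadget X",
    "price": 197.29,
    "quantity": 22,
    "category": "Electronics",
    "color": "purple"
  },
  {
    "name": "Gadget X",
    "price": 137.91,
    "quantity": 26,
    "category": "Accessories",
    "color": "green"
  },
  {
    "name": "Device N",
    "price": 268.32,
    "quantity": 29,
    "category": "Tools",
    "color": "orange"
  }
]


Checking 8 records for duplicates:

  Row 1: Part S ($491.23, qty 46)
  Row 2: Tool Q ($318.28, qty 84)
  Row 3: Gadget X ($137.91, qty 26)
  Row 4: Gadget X ($197.29, qty 22)
  Row 5: Tool Q ($367.62, qty 35)
  Row 6: Gadget X ($197.29, qty 22) <-- DUPLICATE
  Row 7: Gadget X ($137.91, qty 26) <-- DUPLICATE
  Row 8: Device N ($268.32, qty 29)

Duplicates found: 2
Unique records: 6

2 duplicates, 6 unique


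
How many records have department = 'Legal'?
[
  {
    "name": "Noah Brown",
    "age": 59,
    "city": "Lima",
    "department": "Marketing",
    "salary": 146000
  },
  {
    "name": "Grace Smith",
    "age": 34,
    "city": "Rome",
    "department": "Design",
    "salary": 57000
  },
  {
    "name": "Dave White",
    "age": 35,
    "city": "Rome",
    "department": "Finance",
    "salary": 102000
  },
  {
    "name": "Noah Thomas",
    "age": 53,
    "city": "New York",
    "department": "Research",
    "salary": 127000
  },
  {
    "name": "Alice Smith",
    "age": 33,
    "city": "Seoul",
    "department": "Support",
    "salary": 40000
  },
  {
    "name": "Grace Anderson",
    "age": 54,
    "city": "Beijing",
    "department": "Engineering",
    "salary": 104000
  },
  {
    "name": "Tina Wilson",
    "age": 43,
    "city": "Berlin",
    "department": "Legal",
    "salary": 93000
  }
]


Data: 7 records
Condition: department = 'Legal'

Checking each record:
  Noah Brown: Marketing
  Grace Smith: Design
  Dave White: Finance
  Noah Thomas: Research
  Alice Smith: Support
  Grace Anderson: Engineering
  Tina Wilson: Legal MATCH

Count: 1

1


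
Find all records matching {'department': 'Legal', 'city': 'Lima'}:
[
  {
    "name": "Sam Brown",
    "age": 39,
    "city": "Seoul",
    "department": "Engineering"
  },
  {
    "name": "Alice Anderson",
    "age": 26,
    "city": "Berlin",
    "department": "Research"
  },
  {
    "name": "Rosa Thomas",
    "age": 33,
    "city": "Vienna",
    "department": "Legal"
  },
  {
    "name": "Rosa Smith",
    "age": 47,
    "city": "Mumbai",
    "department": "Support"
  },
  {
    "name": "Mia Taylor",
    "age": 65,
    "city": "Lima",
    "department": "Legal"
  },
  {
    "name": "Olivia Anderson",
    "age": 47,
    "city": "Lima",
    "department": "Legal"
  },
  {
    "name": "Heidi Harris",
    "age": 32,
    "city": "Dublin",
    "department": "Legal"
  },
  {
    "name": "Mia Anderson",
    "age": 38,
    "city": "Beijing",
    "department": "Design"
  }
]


Search criteria: {'department': 'Legal', 'city': 'Lima'}

Checking 8 records:
  Sam Brown: {department: Engineering, city: Seoul}
  Alice Anderson: {department: Research, city: Berlin}
  Rosa Thomas: {department: Legal, city: Vienna}
  Rosa Smith: {department: Support, city: Mumbai}
  Mia Taylor: {department: Legal, city: Lima} <-- MATCH
  Olivia Anderson: {department: Legal, city: Lima} <-- MATCH
  Heidi Harris: {department: Legal, city: Dublin}
  Mia Anderson: {department: Design, city: Beijing}

Matches: ["Mia Taylor", "Olivia Anderson"]

["Mia Taylor", "Olivia Anderson"]


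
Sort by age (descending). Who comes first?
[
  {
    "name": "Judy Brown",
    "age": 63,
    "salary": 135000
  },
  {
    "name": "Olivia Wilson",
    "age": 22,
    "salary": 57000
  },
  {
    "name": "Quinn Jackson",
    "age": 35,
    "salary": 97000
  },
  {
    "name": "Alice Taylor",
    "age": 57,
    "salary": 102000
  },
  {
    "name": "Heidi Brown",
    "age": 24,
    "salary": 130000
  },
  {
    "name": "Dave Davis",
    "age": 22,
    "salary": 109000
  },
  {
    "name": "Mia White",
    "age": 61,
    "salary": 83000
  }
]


Sort by: age (descending)

Sorted order:
  1. Judy Brown (age = 63)
  2. Mia White (age = 61)
  3. Alice Taylor (age = 57)
  4. Quinn Jackson (age = 35)
  5. Heidi Brown (age = 24)
  6. Olivia Wilson (age = 22)
  7. Dave Davis (age = 22)

First: Judy Brown

Judy Brown


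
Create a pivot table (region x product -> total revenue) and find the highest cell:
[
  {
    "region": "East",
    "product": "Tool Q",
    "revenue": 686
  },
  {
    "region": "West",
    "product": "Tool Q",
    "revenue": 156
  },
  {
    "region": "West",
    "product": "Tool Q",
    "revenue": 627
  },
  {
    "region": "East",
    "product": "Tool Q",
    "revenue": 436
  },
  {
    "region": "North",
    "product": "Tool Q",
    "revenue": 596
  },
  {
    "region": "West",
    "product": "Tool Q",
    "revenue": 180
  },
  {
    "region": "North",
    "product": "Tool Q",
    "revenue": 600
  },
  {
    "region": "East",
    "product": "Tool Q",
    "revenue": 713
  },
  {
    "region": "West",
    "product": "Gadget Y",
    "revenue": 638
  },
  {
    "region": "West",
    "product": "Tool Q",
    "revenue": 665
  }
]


Pivot: region (rows) x product (columns) -> total revenue

     Gadget Y      Tool Q      
East             0          1835  
North            0          1196  
West           638          1628  

Highest: East / Tool Q = $1835

East / Tool Q = $1835


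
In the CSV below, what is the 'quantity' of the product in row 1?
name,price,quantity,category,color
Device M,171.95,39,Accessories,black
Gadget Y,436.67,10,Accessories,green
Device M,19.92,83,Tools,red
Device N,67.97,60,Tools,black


Query: Row 1 ('Device M'), column 'quantity'
Value: 39

39


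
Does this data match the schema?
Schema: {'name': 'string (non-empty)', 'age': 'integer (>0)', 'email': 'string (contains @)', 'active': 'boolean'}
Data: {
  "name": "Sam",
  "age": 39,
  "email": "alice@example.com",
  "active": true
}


Validating each field against schema:
  name: OK (non-empty string)
  age: OK (positive integer)
  email: OK (string with @)
  active: OK (boolean)

Result: VALID

VALID


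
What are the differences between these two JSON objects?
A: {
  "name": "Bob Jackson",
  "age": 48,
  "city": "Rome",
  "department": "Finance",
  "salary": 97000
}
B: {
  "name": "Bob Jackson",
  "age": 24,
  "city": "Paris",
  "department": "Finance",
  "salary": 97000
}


Comparing each field (in key order):
  name: same
  age: DIFFERENT
  city: DIFFERENT
  department: same
  salary: same
Differences:
  age: 48 -> 24
  city: Rome -> Paris

2 field(s) changed

2 changes: age, city


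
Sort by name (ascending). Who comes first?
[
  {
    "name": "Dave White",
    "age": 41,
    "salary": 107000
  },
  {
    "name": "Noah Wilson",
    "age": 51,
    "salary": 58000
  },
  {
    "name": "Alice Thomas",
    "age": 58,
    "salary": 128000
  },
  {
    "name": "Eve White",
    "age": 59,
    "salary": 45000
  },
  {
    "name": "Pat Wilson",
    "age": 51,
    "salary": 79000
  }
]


Sort by: name (ascending)

Sorted order:
  1. Alice Thomas (name = Alice Thomas)
  2. Dave White (name = Dave White)
  3. Eve White (name = Eve White)
  4. Noah Wilson (name = Noah Wilson)
  5. Pat Wilson (name = Pat Wilson)

First: Alice Thomas

Alice Thomas


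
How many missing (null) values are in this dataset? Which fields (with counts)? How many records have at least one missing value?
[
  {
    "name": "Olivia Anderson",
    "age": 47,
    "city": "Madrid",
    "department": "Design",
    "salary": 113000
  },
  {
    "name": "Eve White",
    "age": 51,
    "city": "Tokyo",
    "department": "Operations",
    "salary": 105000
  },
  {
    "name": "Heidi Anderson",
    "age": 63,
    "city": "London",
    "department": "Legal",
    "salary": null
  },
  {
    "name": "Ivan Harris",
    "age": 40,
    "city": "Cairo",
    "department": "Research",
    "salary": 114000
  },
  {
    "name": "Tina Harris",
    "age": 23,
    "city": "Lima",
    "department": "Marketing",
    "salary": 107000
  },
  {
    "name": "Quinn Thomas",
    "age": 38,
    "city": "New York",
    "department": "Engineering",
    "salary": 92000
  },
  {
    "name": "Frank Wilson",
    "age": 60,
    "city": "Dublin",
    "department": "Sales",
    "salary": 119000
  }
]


Checking for missing (null) values in 7 records:

  Olivia Anderson: complete
  Eve White: complete
  Heidi Anderson: salary
  Ivan Harris: complete
  Tina Harris: complete
  Quinn Thomas: complete
  Frank Wilson: complete

Per field:
  name: 0 missing
  age: 0 missing
  city: 0 missing
  department: 0 missing
  salary: 1 missing

Total missing values: 1
Records with any missing: 1

1 missing values (salary: 1); 1 incomplete records


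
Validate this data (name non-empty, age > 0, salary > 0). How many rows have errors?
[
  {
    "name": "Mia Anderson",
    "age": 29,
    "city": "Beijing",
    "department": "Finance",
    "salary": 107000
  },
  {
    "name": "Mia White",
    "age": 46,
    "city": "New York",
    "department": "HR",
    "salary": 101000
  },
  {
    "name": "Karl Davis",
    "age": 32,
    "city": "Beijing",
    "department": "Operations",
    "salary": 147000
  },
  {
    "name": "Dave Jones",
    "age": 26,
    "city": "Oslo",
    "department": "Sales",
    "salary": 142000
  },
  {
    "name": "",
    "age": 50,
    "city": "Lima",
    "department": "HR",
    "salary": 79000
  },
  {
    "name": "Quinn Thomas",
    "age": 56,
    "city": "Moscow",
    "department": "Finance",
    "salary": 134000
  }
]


Validating 6 records:
Rules: name non-empty, age > 0, salary > 0

  Row 1 (Mia Anderson): OK
  Row 2 (Mia White): OK
  Row 3 (Karl Davis): OK
  Row 4 (Dave Jones): OK
  Row 5 (???): empty name
  Row 6 (Quinn Thomas): OK

Total errors: 1

1 errors
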